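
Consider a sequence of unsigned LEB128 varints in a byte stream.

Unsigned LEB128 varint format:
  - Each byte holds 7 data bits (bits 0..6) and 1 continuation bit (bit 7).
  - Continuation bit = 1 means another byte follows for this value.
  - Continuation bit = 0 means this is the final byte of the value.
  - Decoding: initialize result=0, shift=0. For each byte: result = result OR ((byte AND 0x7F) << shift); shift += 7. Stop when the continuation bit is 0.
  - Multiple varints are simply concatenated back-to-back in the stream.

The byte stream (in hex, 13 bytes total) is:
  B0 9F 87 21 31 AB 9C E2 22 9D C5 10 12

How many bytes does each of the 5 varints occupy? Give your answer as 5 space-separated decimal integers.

Answer: 4 1 4 3 1

Derivation:
  byte[0]=0xB0 cont=1 payload=0x30=48: acc |= 48<<0 -> acc=48 shift=7
  byte[1]=0x9F cont=1 payload=0x1F=31: acc |= 31<<7 -> acc=4016 shift=14
  byte[2]=0x87 cont=1 payload=0x07=7: acc |= 7<<14 -> acc=118704 shift=21
  byte[3]=0x21 cont=0 payload=0x21=33: acc |= 33<<21 -> acc=69324720 shift=28 [end]
Varint 1: bytes[0:4] = B0 9F 87 21 -> value 69324720 (4 byte(s))
  byte[4]=0x31 cont=0 payload=0x31=49: acc |= 49<<0 -> acc=49 shift=7 [end]
Varint 2: bytes[4:5] = 31 -> value 49 (1 byte(s))
  byte[5]=0xAB cont=1 payload=0x2B=43: acc |= 43<<0 -> acc=43 shift=7
  byte[6]=0x9C cont=1 payload=0x1C=28: acc |= 28<<7 -> acc=3627 shift=14
  byte[7]=0xE2 cont=1 payload=0x62=98: acc |= 98<<14 -> acc=1609259 shift=21
  byte[8]=0x22 cont=0 payload=0x22=34: acc |= 34<<21 -> acc=72912427 shift=28 [end]
Varint 3: bytes[5:9] = AB 9C E2 22 -> value 72912427 (4 byte(s))
  byte[9]=0x9D cont=1 payload=0x1D=29: acc |= 29<<0 -> acc=29 shift=7
  byte[10]=0xC5 cont=1 payload=0x45=69: acc |= 69<<7 -> acc=8861 shift=14
  byte[11]=0x10 cont=0 payload=0x10=16: acc |= 16<<14 -> acc=271005 shift=21 [end]
Varint 4: bytes[9:12] = 9D C5 10 -> value 271005 (3 byte(s))
  byte[12]=0x12 cont=0 payload=0x12=18: acc |= 18<<0 -> acc=18 shift=7 [end]
Varint 5: bytes[12:13] = 12 -> value 18 (1 byte(s))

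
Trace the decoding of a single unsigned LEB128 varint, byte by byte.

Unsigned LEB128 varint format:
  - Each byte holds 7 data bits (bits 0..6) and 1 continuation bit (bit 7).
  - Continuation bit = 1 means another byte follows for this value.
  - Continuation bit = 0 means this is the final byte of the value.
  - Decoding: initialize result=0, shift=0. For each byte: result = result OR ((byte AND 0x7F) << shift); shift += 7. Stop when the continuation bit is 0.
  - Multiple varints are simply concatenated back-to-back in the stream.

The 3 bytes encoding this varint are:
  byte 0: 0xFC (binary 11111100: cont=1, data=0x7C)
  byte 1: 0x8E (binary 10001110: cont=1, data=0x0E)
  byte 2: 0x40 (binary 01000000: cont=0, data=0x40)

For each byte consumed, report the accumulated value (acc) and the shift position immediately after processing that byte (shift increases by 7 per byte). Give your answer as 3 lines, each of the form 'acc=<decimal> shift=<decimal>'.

byte 0=0xFC: payload=0x7C=124, contrib = 124<<0 = 124; acc -> 124, shift -> 7
byte 1=0x8E: payload=0x0E=14, contrib = 14<<7 = 1792; acc -> 1916, shift -> 14
byte 2=0x40: payload=0x40=64, contrib = 64<<14 = 1048576; acc -> 1050492, shift -> 21

Answer: acc=124 shift=7
acc=1916 shift=14
acc=1050492 shift=21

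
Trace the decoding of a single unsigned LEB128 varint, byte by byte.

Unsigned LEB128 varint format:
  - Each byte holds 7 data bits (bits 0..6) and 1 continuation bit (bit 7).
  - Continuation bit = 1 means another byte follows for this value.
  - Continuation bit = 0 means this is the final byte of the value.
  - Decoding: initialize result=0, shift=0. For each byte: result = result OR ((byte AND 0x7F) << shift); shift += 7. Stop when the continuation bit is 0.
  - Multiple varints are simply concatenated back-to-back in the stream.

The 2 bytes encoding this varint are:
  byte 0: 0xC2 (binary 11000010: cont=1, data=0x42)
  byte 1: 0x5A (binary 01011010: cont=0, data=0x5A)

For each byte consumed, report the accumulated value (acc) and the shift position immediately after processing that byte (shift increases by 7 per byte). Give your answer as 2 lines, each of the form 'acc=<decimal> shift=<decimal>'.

byte 0=0xC2: payload=0x42=66, contrib = 66<<0 = 66; acc -> 66, shift -> 7
byte 1=0x5A: payload=0x5A=90, contrib = 90<<7 = 11520; acc -> 11586, shift -> 14

Answer: acc=66 shift=7
acc=11586 shift=14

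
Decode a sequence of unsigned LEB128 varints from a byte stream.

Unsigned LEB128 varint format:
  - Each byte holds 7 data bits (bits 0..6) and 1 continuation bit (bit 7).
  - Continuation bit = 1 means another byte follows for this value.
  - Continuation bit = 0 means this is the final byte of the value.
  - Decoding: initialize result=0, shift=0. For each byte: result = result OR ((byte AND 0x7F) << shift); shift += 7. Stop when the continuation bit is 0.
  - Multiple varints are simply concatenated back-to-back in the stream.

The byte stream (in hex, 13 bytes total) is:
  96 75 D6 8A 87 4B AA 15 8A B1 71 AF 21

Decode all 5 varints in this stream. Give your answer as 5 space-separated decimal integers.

Answer: 14998 157402454 2730 1857674 4271

Derivation:
  byte[0]=0x96 cont=1 payload=0x16=22: acc |= 22<<0 -> acc=22 shift=7
  byte[1]=0x75 cont=0 payload=0x75=117: acc |= 117<<7 -> acc=14998 shift=14 [end]
Varint 1: bytes[0:2] = 96 75 -> value 14998 (2 byte(s))
  byte[2]=0xD6 cont=1 payload=0x56=86: acc |= 86<<0 -> acc=86 shift=7
  byte[3]=0x8A cont=1 payload=0x0A=10: acc |= 10<<7 -> acc=1366 shift=14
  byte[4]=0x87 cont=1 payload=0x07=7: acc |= 7<<14 -> acc=116054 shift=21
  byte[5]=0x4B cont=0 payload=0x4B=75: acc |= 75<<21 -> acc=157402454 shift=28 [end]
Varint 2: bytes[2:6] = D6 8A 87 4B -> value 157402454 (4 byte(s))
  byte[6]=0xAA cont=1 payload=0x2A=42: acc |= 42<<0 -> acc=42 shift=7
  byte[7]=0x15 cont=0 payload=0x15=21: acc |= 21<<7 -> acc=2730 shift=14 [end]
Varint 3: bytes[6:8] = AA 15 -> value 2730 (2 byte(s))
  byte[8]=0x8A cont=1 payload=0x0A=10: acc |= 10<<0 -> acc=10 shift=7
  byte[9]=0xB1 cont=1 payload=0x31=49: acc |= 49<<7 -> acc=6282 shift=14
  byte[10]=0x71 cont=0 payload=0x71=113: acc |= 113<<14 -> acc=1857674 shift=21 [end]
Varint 4: bytes[8:11] = 8A B1 71 -> value 1857674 (3 byte(s))
  byte[11]=0xAF cont=1 payload=0x2F=47: acc |= 47<<0 -> acc=47 shift=7
  byte[12]=0x21 cont=0 payload=0x21=33: acc |= 33<<7 -> acc=4271 shift=14 [end]
Varint 5: bytes[11:13] = AF 21 -> value 4271 (2 byte(s))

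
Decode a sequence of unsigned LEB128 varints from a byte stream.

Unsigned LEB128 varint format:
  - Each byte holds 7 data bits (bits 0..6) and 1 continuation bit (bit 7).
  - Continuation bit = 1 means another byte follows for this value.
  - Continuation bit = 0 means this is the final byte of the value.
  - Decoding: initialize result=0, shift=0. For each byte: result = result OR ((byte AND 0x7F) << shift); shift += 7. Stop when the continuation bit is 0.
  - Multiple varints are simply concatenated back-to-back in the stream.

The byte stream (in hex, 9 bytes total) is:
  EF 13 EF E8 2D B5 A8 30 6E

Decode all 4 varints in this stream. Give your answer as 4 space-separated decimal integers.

  byte[0]=0xEF cont=1 payload=0x6F=111: acc |= 111<<0 -> acc=111 shift=7
  byte[1]=0x13 cont=0 payload=0x13=19: acc |= 19<<7 -> acc=2543 shift=14 [end]
Varint 1: bytes[0:2] = EF 13 -> value 2543 (2 byte(s))
  byte[2]=0xEF cont=1 payload=0x6F=111: acc |= 111<<0 -> acc=111 shift=7
  byte[3]=0xE8 cont=1 payload=0x68=104: acc |= 104<<7 -> acc=13423 shift=14
  byte[4]=0x2D cont=0 payload=0x2D=45: acc |= 45<<14 -> acc=750703 shift=21 [end]
Varint 2: bytes[2:5] = EF E8 2D -> value 750703 (3 byte(s))
  byte[5]=0xB5 cont=1 payload=0x35=53: acc |= 53<<0 -> acc=53 shift=7
  byte[6]=0xA8 cont=1 payload=0x28=40: acc |= 40<<7 -> acc=5173 shift=14
  byte[7]=0x30 cont=0 payload=0x30=48: acc |= 48<<14 -> acc=791605 shift=21 [end]
Varint 3: bytes[5:8] = B5 A8 30 -> value 791605 (3 byte(s))
  byte[8]=0x6E cont=0 payload=0x6E=110: acc |= 110<<0 -> acc=110 shift=7 [end]
Varint 4: bytes[8:9] = 6E -> value 110 (1 byte(s))

Answer: 2543 750703 791605 110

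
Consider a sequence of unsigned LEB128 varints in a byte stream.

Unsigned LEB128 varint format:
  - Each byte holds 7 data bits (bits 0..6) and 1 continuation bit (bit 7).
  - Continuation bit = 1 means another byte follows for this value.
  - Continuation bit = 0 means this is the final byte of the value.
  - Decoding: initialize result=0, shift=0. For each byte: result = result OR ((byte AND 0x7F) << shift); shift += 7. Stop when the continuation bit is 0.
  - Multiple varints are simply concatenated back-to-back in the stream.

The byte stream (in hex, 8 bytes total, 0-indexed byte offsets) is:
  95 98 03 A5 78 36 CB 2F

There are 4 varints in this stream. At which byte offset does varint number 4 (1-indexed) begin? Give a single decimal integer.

  byte[0]=0x95 cont=1 payload=0x15=21: acc |= 21<<0 -> acc=21 shift=7
  byte[1]=0x98 cont=1 payload=0x18=24: acc |= 24<<7 -> acc=3093 shift=14
  byte[2]=0x03 cont=0 payload=0x03=3: acc |= 3<<14 -> acc=52245 shift=21 [end]
Varint 1: bytes[0:3] = 95 98 03 -> value 52245 (3 byte(s))
  byte[3]=0xA5 cont=1 payload=0x25=37: acc |= 37<<0 -> acc=37 shift=7
  byte[4]=0x78 cont=0 payload=0x78=120: acc |= 120<<7 -> acc=15397 shift=14 [end]
Varint 2: bytes[3:5] = A5 78 -> value 15397 (2 byte(s))
  byte[5]=0x36 cont=0 payload=0x36=54: acc |= 54<<0 -> acc=54 shift=7 [end]
Varint 3: bytes[5:6] = 36 -> value 54 (1 byte(s))
  byte[6]=0xCB cont=1 payload=0x4B=75: acc |= 75<<0 -> acc=75 shift=7
  byte[7]=0x2F cont=0 payload=0x2F=47: acc |= 47<<7 -> acc=6091 shift=14 [end]
Varint 4: bytes[6:8] = CB 2F -> value 6091 (2 byte(s))

Answer: 6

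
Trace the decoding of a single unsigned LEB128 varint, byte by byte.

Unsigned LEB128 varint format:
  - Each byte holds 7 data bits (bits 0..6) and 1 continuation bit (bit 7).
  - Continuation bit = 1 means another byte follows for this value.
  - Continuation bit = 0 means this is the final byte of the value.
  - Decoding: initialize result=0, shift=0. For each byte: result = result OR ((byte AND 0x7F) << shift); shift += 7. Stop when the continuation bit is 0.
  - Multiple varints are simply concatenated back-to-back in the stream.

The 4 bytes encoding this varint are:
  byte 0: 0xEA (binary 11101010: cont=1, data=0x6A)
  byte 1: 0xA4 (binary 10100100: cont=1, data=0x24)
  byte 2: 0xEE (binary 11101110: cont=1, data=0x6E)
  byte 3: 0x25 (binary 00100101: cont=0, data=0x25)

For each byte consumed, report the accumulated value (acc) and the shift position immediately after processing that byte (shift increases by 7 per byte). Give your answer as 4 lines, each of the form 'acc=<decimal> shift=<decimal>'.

byte 0=0xEA: payload=0x6A=106, contrib = 106<<0 = 106; acc -> 106, shift -> 7
byte 1=0xA4: payload=0x24=36, contrib = 36<<7 = 4608; acc -> 4714, shift -> 14
byte 2=0xEE: payload=0x6E=110, contrib = 110<<14 = 1802240; acc -> 1806954, shift -> 21
byte 3=0x25: payload=0x25=37, contrib = 37<<21 = 77594624; acc -> 79401578, shift -> 28

Answer: acc=106 shift=7
acc=4714 shift=14
acc=1806954 shift=21
acc=79401578 shift=28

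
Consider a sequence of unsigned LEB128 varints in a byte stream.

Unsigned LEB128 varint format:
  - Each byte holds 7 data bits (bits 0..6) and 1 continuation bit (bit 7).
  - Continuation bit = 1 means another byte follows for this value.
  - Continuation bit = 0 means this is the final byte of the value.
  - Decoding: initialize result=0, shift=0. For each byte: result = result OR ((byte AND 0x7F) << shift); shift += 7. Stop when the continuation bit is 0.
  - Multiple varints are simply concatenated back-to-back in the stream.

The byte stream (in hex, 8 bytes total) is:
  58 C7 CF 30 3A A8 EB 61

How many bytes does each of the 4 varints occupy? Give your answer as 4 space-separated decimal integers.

Answer: 1 3 1 3

Derivation:
  byte[0]=0x58 cont=0 payload=0x58=88: acc |= 88<<0 -> acc=88 shift=7 [end]
Varint 1: bytes[0:1] = 58 -> value 88 (1 byte(s))
  byte[1]=0xC7 cont=1 payload=0x47=71: acc |= 71<<0 -> acc=71 shift=7
  byte[2]=0xCF cont=1 payload=0x4F=79: acc |= 79<<7 -> acc=10183 shift=14
  byte[3]=0x30 cont=0 payload=0x30=48: acc |= 48<<14 -> acc=796615 shift=21 [end]
Varint 2: bytes[1:4] = C7 CF 30 -> value 796615 (3 byte(s))
  byte[4]=0x3A cont=0 payload=0x3A=58: acc |= 58<<0 -> acc=58 shift=7 [end]
Varint 3: bytes[4:5] = 3A -> value 58 (1 byte(s))
  byte[5]=0xA8 cont=1 payload=0x28=40: acc |= 40<<0 -> acc=40 shift=7
  byte[6]=0xEB cont=1 payload=0x6B=107: acc |= 107<<7 -> acc=13736 shift=14
  byte[7]=0x61 cont=0 payload=0x61=97: acc |= 97<<14 -> acc=1602984 shift=21 [end]
Varint 4: bytes[5:8] = A8 EB 61 -> value 1602984 (3 byte(s))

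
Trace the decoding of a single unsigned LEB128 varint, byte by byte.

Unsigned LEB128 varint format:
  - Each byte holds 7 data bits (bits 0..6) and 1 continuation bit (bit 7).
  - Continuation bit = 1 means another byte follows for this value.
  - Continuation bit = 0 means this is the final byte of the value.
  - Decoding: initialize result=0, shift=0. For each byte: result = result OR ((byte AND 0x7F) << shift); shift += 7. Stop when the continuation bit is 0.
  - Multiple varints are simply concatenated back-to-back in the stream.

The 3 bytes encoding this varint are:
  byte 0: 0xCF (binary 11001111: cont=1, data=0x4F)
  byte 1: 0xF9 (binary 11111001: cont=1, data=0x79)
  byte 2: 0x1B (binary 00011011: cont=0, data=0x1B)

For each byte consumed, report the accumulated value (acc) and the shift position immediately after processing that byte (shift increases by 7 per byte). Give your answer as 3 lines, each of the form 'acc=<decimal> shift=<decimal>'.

Answer: acc=79 shift=7
acc=15567 shift=14
acc=457935 shift=21

Derivation:
byte 0=0xCF: payload=0x4F=79, contrib = 79<<0 = 79; acc -> 79, shift -> 7
byte 1=0xF9: payload=0x79=121, contrib = 121<<7 = 15488; acc -> 15567, shift -> 14
byte 2=0x1B: payload=0x1B=27, contrib = 27<<14 = 442368; acc -> 457935, shift -> 21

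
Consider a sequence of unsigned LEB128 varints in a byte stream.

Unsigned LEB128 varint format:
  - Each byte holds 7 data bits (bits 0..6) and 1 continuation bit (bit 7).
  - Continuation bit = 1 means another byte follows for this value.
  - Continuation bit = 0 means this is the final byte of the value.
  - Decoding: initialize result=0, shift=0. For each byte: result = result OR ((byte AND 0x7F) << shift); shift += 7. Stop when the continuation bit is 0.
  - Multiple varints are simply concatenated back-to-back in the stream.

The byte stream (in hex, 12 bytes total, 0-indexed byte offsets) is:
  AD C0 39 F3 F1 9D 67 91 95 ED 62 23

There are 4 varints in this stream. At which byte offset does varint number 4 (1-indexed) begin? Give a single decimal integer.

  byte[0]=0xAD cont=1 payload=0x2D=45: acc |= 45<<0 -> acc=45 shift=7
  byte[1]=0xC0 cont=1 payload=0x40=64: acc |= 64<<7 -> acc=8237 shift=14
  byte[2]=0x39 cont=0 payload=0x39=57: acc |= 57<<14 -> acc=942125 shift=21 [end]
Varint 1: bytes[0:3] = AD C0 39 -> value 942125 (3 byte(s))
  byte[3]=0xF3 cont=1 payload=0x73=115: acc |= 115<<0 -> acc=115 shift=7
  byte[4]=0xF1 cont=1 payload=0x71=113: acc |= 113<<7 -> acc=14579 shift=14
  byte[5]=0x9D cont=1 payload=0x1D=29: acc |= 29<<14 -> acc=489715 shift=21
  byte[6]=0x67 cont=0 payload=0x67=103: acc |= 103<<21 -> acc=216496371 shift=28 [end]
Varint 2: bytes[3:7] = F3 F1 9D 67 -> value 216496371 (4 byte(s))
  byte[7]=0x91 cont=1 payload=0x11=17: acc |= 17<<0 -> acc=17 shift=7
  byte[8]=0x95 cont=1 payload=0x15=21: acc |= 21<<7 -> acc=2705 shift=14
  byte[9]=0xED cont=1 payload=0x6D=109: acc |= 109<<14 -> acc=1788561 shift=21
  byte[10]=0x62 cont=0 payload=0x62=98: acc |= 98<<21 -> acc=207309457 shift=28 [end]
Varint 3: bytes[7:11] = 91 95 ED 62 -> value 207309457 (4 byte(s))
  byte[11]=0x23 cont=0 payload=0x23=35: acc |= 35<<0 -> acc=35 shift=7 [end]
Varint 4: bytes[11:12] = 23 -> value 35 (1 byte(s))

Answer: 11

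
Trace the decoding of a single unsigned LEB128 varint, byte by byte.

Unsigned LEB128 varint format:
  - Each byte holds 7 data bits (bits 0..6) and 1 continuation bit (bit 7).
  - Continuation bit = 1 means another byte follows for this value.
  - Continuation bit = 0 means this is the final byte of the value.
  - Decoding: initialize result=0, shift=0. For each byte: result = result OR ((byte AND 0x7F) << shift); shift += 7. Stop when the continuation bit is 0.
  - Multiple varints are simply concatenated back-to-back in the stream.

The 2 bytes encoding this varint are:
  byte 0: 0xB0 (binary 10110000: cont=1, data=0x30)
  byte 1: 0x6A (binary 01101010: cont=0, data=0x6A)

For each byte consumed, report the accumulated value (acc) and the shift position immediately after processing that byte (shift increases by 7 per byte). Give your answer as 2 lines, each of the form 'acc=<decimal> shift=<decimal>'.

byte 0=0xB0: payload=0x30=48, contrib = 48<<0 = 48; acc -> 48, shift -> 7
byte 1=0x6A: payload=0x6A=106, contrib = 106<<7 = 13568; acc -> 13616, shift -> 14

Answer: acc=48 shift=7
acc=13616 shift=14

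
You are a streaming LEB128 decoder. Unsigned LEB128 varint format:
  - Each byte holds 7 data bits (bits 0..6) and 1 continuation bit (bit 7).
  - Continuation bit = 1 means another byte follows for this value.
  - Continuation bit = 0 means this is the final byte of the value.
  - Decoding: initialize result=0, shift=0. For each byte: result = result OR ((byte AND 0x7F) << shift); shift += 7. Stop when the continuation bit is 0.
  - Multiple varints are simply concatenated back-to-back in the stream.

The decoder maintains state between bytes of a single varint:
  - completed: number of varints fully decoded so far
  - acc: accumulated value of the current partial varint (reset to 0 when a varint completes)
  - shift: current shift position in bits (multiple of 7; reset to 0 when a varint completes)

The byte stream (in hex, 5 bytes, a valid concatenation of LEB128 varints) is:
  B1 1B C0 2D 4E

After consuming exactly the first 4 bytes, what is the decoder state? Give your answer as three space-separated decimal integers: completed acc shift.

Answer: 2 0 0

Derivation:
byte[0]=0xB1 cont=1 payload=0x31: acc |= 49<<0 -> completed=0 acc=49 shift=7
byte[1]=0x1B cont=0 payload=0x1B: varint #1 complete (value=3505); reset -> completed=1 acc=0 shift=0
byte[2]=0xC0 cont=1 payload=0x40: acc |= 64<<0 -> completed=1 acc=64 shift=7
byte[3]=0x2D cont=0 payload=0x2D: varint #2 complete (value=5824); reset -> completed=2 acc=0 shift=0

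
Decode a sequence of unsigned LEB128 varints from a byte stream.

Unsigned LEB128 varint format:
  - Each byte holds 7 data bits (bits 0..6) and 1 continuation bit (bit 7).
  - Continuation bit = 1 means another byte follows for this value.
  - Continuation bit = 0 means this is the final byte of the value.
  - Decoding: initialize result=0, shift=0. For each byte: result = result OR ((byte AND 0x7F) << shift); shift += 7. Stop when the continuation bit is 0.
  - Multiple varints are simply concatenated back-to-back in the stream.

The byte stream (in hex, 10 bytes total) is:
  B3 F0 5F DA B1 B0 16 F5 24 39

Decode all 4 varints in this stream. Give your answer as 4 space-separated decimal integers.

Answer: 1570867 46930138 4725 57

Derivation:
  byte[0]=0xB3 cont=1 payload=0x33=51: acc |= 51<<0 -> acc=51 shift=7
  byte[1]=0xF0 cont=1 payload=0x70=112: acc |= 112<<7 -> acc=14387 shift=14
  byte[2]=0x5F cont=0 payload=0x5F=95: acc |= 95<<14 -> acc=1570867 shift=21 [end]
Varint 1: bytes[0:3] = B3 F0 5F -> value 1570867 (3 byte(s))
  byte[3]=0xDA cont=1 payload=0x5A=90: acc |= 90<<0 -> acc=90 shift=7
  byte[4]=0xB1 cont=1 payload=0x31=49: acc |= 49<<7 -> acc=6362 shift=14
  byte[5]=0xB0 cont=1 payload=0x30=48: acc |= 48<<14 -> acc=792794 shift=21
  byte[6]=0x16 cont=0 payload=0x16=22: acc |= 22<<21 -> acc=46930138 shift=28 [end]
Varint 2: bytes[3:7] = DA B1 B0 16 -> value 46930138 (4 byte(s))
  byte[7]=0xF5 cont=1 payload=0x75=117: acc |= 117<<0 -> acc=117 shift=7
  byte[8]=0x24 cont=0 payload=0x24=36: acc |= 36<<7 -> acc=4725 shift=14 [end]
Varint 3: bytes[7:9] = F5 24 -> value 4725 (2 byte(s))
  byte[9]=0x39 cont=0 payload=0x39=57: acc |= 57<<0 -> acc=57 shift=7 [end]
Varint 4: bytes[9:10] = 39 -> value 57 (1 byte(s))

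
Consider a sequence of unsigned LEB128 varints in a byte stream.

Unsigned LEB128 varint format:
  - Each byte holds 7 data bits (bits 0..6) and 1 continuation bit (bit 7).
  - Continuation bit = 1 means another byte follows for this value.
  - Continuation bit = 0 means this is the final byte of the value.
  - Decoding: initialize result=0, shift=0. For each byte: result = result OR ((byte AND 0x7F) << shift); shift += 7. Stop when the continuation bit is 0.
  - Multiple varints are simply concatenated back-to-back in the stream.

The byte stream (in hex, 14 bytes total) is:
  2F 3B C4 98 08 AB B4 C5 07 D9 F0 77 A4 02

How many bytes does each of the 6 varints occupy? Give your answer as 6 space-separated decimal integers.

  byte[0]=0x2F cont=0 payload=0x2F=47: acc |= 47<<0 -> acc=47 shift=7 [end]
Varint 1: bytes[0:1] = 2F -> value 47 (1 byte(s))
  byte[1]=0x3B cont=0 payload=0x3B=59: acc |= 59<<0 -> acc=59 shift=7 [end]
Varint 2: bytes[1:2] = 3B -> value 59 (1 byte(s))
  byte[2]=0xC4 cont=1 payload=0x44=68: acc |= 68<<0 -> acc=68 shift=7
  byte[3]=0x98 cont=1 payload=0x18=24: acc |= 24<<7 -> acc=3140 shift=14
  byte[4]=0x08 cont=0 payload=0x08=8: acc |= 8<<14 -> acc=134212 shift=21 [end]
Varint 3: bytes[2:5] = C4 98 08 -> value 134212 (3 byte(s))
  byte[5]=0xAB cont=1 payload=0x2B=43: acc |= 43<<0 -> acc=43 shift=7
  byte[6]=0xB4 cont=1 payload=0x34=52: acc |= 52<<7 -> acc=6699 shift=14
  byte[7]=0xC5 cont=1 payload=0x45=69: acc |= 69<<14 -> acc=1137195 shift=21
  byte[8]=0x07 cont=0 payload=0x07=7: acc |= 7<<21 -> acc=15817259 shift=28 [end]
Varint 4: bytes[5:9] = AB B4 C5 07 -> value 15817259 (4 byte(s))
  byte[9]=0xD9 cont=1 payload=0x59=89: acc |= 89<<0 -> acc=89 shift=7
  byte[10]=0xF0 cont=1 payload=0x70=112: acc |= 112<<7 -> acc=14425 shift=14
  byte[11]=0x77 cont=0 payload=0x77=119: acc |= 119<<14 -> acc=1964121 shift=21 [end]
Varint 5: bytes[9:12] = D9 F0 77 -> value 1964121 (3 byte(s))
  byte[12]=0xA4 cont=1 payload=0x24=36: acc |= 36<<0 -> acc=36 shift=7
  byte[13]=0x02 cont=0 payload=0x02=2: acc |= 2<<7 -> acc=292 shift=14 [end]
Varint 6: bytes[12:14] = A4 02 -> value 292 (2 byte(s))

Answer: 1 1 3 4 3 2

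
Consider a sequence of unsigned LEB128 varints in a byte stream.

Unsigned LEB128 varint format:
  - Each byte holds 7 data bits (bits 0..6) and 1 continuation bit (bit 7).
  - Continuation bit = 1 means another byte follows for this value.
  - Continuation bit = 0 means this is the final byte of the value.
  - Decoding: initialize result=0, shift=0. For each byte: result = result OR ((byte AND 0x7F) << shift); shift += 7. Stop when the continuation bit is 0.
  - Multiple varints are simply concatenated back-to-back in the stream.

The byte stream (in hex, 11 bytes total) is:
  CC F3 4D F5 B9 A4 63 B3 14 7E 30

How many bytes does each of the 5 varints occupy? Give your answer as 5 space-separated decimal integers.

Answer: 3 4 2 1 1

Derivation:
  byte[0]=0xCC cont=1 payload=0x4C=76: acc |= 76<<0 -> acc=76 shift=7
  byte[1]=0xF3 cont=1 payload=0x73=115: acc |= 115<<7 -> acc=14796 shift=14
  byte[2]=0x4D cont=0 payload=0x4D=77: acc |= 77<<14 -> acc=1276364 shift=21 [end]
Varint 1: bytes[0:3] = CC F3 4D -> value 1276364 (3 byte(s))
  byte[3]=0xF5 cont=1 payload=0x75=117: acc |= 117<<0 -> acc=117 shift=7
  byte[4]=0xB9 cont=1 payload=0x39=57: acc |= 57<<7 -> acc=7413 shift=14
  byte[5]=0xA4 cont=1 payload=0x24=36: acc |= 36<<14 -> acc=597237 shift=21
  byte[6]=0x63 cont=0 payload=0x63=99: acc |= 99<<21 -> acc=208215285 shift=28 [end]
Varint 2: bytes[3:7] = F5 B9 A4 63 -> value 208215285 (4 byte(s))
  byte[7]=0xB3 cont=1 payload=0x33=51: acc |= 51<<0 -> acc=51 shift=7
  byte[8]=0x14 cont=0 payload=0x14=20: acc |= 20<<7 -> acc=2611 shift=14 [end]
Varint 3: bytes[7:9] = B3 14 -> value 2611 (2 byte(s))
  byte[9]=0x7E cont=0 payload=0x7E=126: acc |= 126<<0 -> acc=126 shift=7 [end]
Varint 4: bytes[9:10] = 7E -> value 126 (1 byte(s))
  byte[10]=0x30 cont=0 payload=0x30=48: acc |= 48<<0 -> acc=48 shift=7 [end]
Varint 5: bytes[10:11] = 30 -> value 48 (1 byte(s))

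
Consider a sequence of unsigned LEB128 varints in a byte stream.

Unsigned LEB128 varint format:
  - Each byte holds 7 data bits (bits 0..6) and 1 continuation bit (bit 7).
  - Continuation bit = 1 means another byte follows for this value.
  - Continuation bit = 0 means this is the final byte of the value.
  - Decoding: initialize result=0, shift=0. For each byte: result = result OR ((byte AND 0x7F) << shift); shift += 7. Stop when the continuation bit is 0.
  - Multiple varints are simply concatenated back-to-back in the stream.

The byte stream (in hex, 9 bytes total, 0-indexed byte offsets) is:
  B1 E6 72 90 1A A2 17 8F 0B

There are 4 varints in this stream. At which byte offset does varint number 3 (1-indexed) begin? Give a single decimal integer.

Answer: 5

Derivation:
  byte[0]=0xB1 cont=1 payload=0x31=49: acc |= 49<<0 -> acc=49 shift=7
  byte[1]=0xE6 cont=1 payload=0x66=102: acc |= 102<<7 -> acc=13105 shift=14
  byte[2]=0x72 cont=0 payload=0x72=114: acc |= 114<<14 -> acc=1880881 shift=21 [end]
Varint 1: bytes[0:3] = B1 E6 72 -> value 1880881 (3 byte(s))
  byte[3]=0x90 cont=1 payload=0x10=16: acc |= 16<<0 -> acc=16 shift=7
  byte[4]=0x1A cont=0 payload=0x1A=26: acc |= 26<<7 -> acc=3344 shift=14 [end]
Varint 2: bytes[3:5] = 90 1A -> value 3344 (2 byte(s))
  byte[5]=0xA2 cont=1 payload=0x22=34: acc |= 34<<0 -> acc=34 shift=7
  byte[6]=0x17 cont=0 payload=0x17=23: acc |= 23<<7 -> acc=2978 shift=14 [end]
Varint 3: bytes[5:7] = A2 17 -> value 2978 (2 byte(s))
  byte[7]=0x8F cont=1 payload=0x0F=15: acc |= 15<<0 -> acc=15 shift=7
  byte[8]=0x0B cont=0 payload=0x0B=11: acc |= 11<<7 -> acc=1423 shift=14 [end]
Varint 4: bytes[7:9] = 8F 0B -> value 1423 (2 byte(s))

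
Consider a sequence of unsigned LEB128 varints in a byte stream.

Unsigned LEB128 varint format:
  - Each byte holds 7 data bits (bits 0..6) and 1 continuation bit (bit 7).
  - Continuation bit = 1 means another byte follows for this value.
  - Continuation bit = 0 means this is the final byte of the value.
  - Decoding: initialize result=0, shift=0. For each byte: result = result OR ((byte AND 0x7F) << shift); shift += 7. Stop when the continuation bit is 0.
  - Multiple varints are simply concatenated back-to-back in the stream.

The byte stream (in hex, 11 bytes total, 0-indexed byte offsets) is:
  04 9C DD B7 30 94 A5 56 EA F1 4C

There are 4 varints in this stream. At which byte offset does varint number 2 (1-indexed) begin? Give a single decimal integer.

  byte[0]=0x04 cont=0 payload=0x04=4: acc |= 4<<0 -> acc=4 shift=7 [end]
Varint 1: bytes[0:1] = 04 -> value 4 (1 byte(s))
  byte[1]=0x9C cont=1 payload=0x1C=28: acc |= 28<<0 -> acc=28 shift=7
  byte[2]=0xDD cont=1 payload=0x5D=93: acc |= 93<<7 -> acc=11932 shift=14
  byte[3]=0xB7 cont=1 payload=0x37=55: acc |= 55<<14 -> acc=913052 shift=21
  byte[4]=0x30 cont=0 payload=0x30=48: acc |= 48<<21 -> acc=101576348 shift=28 [end]
Varint 2: bytes[1:5] = 9C DD B7 30 -> value 101576348 (4 byte(s))
  byte[5]=0x94 cont=1 payload=0x14=20: acc |= 20<<0 -> acc=20 shift=7
  byte[6]=0xA5 cont=1 payload=0x25=37: acc |= 37<<7 -> acc=4756 shift=14
  byte[7]=0x56 cont=0 payload=0x56=86: acc |= 86<<14 -> acc=1413780 shift=21 [end]
Varint 3: bytes[5:8] = 94 A5 56 -> value 1413780 (3 byte(s))
  byte[8]=0xEA cont=1 payload=0x6A=106: acc |= 106<<0 -> acc=106 shift=7
  byte[9]=0xF1 cont=1 payload=0x71=113: acc |= 113<<7 -> acc=14570 shift=14
  byte[10]=0x4C cont=0 payload=0x4C=76: acc |= 76<<14 -> acc=1259754 shift=21 [end]
Varint 4: bytes[8:11] = EA F1 4C -> value 1259754 (3 byte(s))

Answer: 1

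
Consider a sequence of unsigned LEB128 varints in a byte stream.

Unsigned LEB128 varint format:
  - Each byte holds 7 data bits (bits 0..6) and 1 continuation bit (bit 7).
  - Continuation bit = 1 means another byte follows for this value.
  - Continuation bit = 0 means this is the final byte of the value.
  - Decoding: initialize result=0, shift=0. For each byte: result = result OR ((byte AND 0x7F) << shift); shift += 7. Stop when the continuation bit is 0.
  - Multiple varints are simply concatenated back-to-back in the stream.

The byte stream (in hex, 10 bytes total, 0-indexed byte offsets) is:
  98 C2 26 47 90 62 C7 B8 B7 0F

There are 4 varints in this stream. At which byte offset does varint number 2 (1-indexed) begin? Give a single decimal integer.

Answer: 3

Derivation:
  byte[0]=0x98 cont=1 payload=0x18=24: acc |= 24<<0 -> acc=24 shift=7
  byte[1]=0xC2 cont=1 payload=0x42=66: acc |= 66<<7 -> acc=8472 shift=14
  byte[2]=0x26 cont=0 payload=0x26=38: acc |= 38<<14 -> acc=631064 shift=21 [end]
Varint 1: bytes[0:3] = 98 C2 26 -> value 631064 (3 byte(s))
  byte[3]=0x47 cont=0 payload=0x47=71: acc |= 71<<0 -> acc=71 shift=7 [end]
Varint 2: bytes[3:4] = 47 -> value 71 (1 byte(s))
  byte[4]=0x90 cont=1 payload=0x10=16: acc |= 16<<0 -> acc=16 shift=7
  byte[5]=0x62 cont=0 payload=0x62=98: acc |= 98<<7 -> acc=12560 shift=14 [end]
Varint 3: bytes[4:6] = 90 62 -> value 12560 (2 byte(s))
  byte[6]=0xC7 cont=1 payload=0x47=71: acc |= 71<<0 -> acc=71 shift=7
  byte[7]=0xB8 cont=1 payload=0x38=56: acc |= 56<<7 -> acc=7239 shift=14
  byte[8]=0xB7 cont=1 payload=0x37=55: acc |= 55<<14 -> acc=908359 shift=21
  byte[9]=0x0F cont=0 payload=0x0F=15: acc |= 15<<21 -> acc=32365639 shift=28 [end]
Varint 4: bytes[6:10] = C7 B8 B7 0F -> value 32365639 (4 byte(s))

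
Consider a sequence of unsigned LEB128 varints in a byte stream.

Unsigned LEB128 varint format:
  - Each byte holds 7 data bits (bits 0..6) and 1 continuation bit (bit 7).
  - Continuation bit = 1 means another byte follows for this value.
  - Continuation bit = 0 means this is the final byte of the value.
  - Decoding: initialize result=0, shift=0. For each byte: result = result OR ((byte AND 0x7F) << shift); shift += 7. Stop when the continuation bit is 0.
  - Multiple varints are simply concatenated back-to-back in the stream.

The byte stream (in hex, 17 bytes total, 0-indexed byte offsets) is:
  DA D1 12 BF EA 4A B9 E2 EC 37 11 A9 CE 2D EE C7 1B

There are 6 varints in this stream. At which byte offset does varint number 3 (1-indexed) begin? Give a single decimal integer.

Answer: 6

Derivation:
  byte[0]=0xDA cont=1 payload=0x5A=90: acc |= 90<<0 -> acc=90 shift=7
  byte[1]=0xD1 cont=1 payload=0x51=81: acc |= 81<<7 -> acc=10458 shift=14
  byte[2]=0x12 cont=0 payload=0x12=18: acc |= 18<<14 -> acc=305370 shift=21 [end]
Varint 1: bytes[0:3] = DA D1 12 -> value 305370 (3 byte(s))
  byte[3]=0xBF cont=1 payload=0x3F=63: acc |= 63<<0 -> acc=63 shift=7
  byte[4]=0xEA cont=1 payload=0x6A=106: acc |= 106<<7 -> acc=13631 shift=14
  byte[5]=0x4A cont=0 payload=0x4A=74: acc |= 74<<14 -> acc=1226047 shift=21 [end]
Varint 2: bytes[3:6] = BF EA 4A -> value 1226047 (3 byte(s))
  byte[6]=0xB9 cont=1 payload=0x39=57: acc |= 57<<0 -> acc=57 shift=7
  byte[7]=0xE2 cont=1 payload=0x62=98: acc |= 98<<7 -> acc=12601 shift=14
  byte[8]=0xEC cont=1 payload=0x6C=108: acc |= 108<<14 -> acc=1782073 shift=21
  byte[9]=0x37 cont=0 payload=0x37=55: acc |= 55<<21 -> acc=117125433 shift=28 [end]
Varint 3: bytes[6:10] = B9 E2 EC 37 -> value 117125433 (4 byte(s))
  byte[10]=0x11 cont=0 payload=0x11=17: acc |= 17<<0 -> acc=17 shift=7 [end]
Varint 4: bytes[10:11] = 11 -> value 17 (1 byte(s))
  byte[11]=0xA9 cont=1 payload=0x29=41: acc |= 41<<0 -> acc=41 shift=7
  byte[12]=0xCE cont=1 payload=0x4E=78: acc |= 78<<7 -> acc=10025 shift=14
  byte[13]=0x2D cont=0 payload=0x2D=45: acc |= 45<<14 -> acc=747305 shift=21 [end]
Varint 5: bytes[11:14] = A9 CE 2D -> value 747305 (3 byte(s))
  byte[14]=0xEE cont=1 payload=0x6E=110: acc |= 110<<0 -> acc=110 shift=7
  byte[15]=0xC7 cont=1 payload=0x47=71: acc |= 71<<7 -> acc=9198 shift=14
  byte[16]=0x1B cont=0 payload=0x1B=27: acc |= 27<<14 -> acc=451566 shift=21 [end]
Varint 6: bytes[14:17] = EE C7 1B -> value 451566 (3 byte(s))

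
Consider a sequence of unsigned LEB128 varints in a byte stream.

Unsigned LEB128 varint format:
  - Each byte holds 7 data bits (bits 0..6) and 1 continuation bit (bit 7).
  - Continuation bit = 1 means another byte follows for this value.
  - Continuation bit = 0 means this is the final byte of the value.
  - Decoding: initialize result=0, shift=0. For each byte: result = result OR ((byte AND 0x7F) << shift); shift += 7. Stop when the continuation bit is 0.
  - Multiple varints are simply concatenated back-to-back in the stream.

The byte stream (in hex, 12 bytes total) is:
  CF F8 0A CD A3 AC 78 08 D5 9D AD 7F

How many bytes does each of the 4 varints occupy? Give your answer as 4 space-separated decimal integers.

Answer: 3 4 1 4

Derivation:
  byte[0]=0xCF cont=1 payload=0x4F=79: acc |= 79<<0 -> acc=79 shift=7
  byte[1]=0xF8 cont=1 payload=0x78=120: acc |= 120<<7 -> acc=15439 shift=14
  byte[2]=0x0A cont=0 payload=0x0A=10: acc |= 10<<14 -> acc=179279 shift=21 [end]
Varint 1: bytes[0:3] = CF F8 0A -> value 179279 (3 byte(s))
  byte[3]=0xCD cont=1 payload=0x4D=77: acc |= 77<<0 -> acc=77 shift=7
  byte[4]=0xA3 cont=1 payload=0x23=35: acc |= 35<<7 -> acc=4557 shift=14
  byte[5]=0xAC cont=1 payload=0x2C=44: acc |= 44<<14 -> acc=725453 shift=21
  byte[6]=0x78 cont=0 payload=0x78=120: acc |= 120<<21 -> acc=252383693 shift=28 [end]
Varint 2: bytes[3:7] = CD A3 AC 78 -> value 252383693 (4 byte(s))
  byte[7]=0x08 cont=0 payload=0x08=8: acc |= 8<<0 -> acc=8 shift=7 [end]
Varint 3: bytes[7:8] = 08 -> value 8 (1 byte(s))
  byte[8]=0xD5 cont=1 payload=0x55=85: acc |= 85<<0 -> acc=85 shift=7
  byte[9]=0x9D cont=1 payload=0x1D=29: acc |= 29<<7 -> acc=3797 shift=14
  byte[10]=0xAD cont=1 payload=0x2D=45: acc |= 45<<14 -> acc=741077 shift=21
  byte[11]=0x7F cont=0 payload=0x7F=127: acc |= 127<<21 -> acc=267079381 shift=28 [end]
Varint 4: bytes[8:12] = D5 9D AD 7F -> value 267079381 (4 byte(s))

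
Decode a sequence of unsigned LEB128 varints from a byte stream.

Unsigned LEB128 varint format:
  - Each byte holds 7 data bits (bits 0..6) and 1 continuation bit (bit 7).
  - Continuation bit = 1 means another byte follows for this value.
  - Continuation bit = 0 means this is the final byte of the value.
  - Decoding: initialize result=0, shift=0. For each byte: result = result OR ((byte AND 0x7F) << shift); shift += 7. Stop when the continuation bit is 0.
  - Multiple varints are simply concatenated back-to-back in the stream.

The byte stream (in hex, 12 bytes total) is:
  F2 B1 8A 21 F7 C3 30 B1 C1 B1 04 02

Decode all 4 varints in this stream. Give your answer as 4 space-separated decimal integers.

  byte[0]=0xF2 cont=1 payload=0x72=114: acc |= 114<<0 -> acc=114 shift=7
  byte[1]=0xB1 cont=1 payload=0x31=49: acc |= 49<<7 -> acc=6386 shift=14
  byte[2]=0x8A cont=1 payload=0x0A=10: acc |= 10<<14 -> acc=170226 shift=21
  byte[3]=0x21 cont=0 payload=0x21=33: acc |= 33<<21 -> acc=69376242 shift=28 [end]
Varint 1: bytes[0:4] = F2 B1 8A 21 -> value 69376242 (4 byte(s))
  byte[4]=0xF7 cont=1 payload=0x77=119: acc |= 119<<0 -> acc=119 shift=7
  byte[5]=0xC3 cont=1 payload=0x43=67: acc |= 67<<7 -> acc=8695 shift=14
  byte[6]=0x30 cont=0 payload=0x30=48: acc |= 48<<14 -> acc=795127 shift=21 [end]
Varint 2: bytes[4:7] = F7 C3 30 -> value 795127 (3 byte(s))
  byte[7]=0xB1 cont=1 payload=0x31=49: acc |= 49<<0 -> acc=49 shift=7
  byte[8]=0xC1 cont=1 payload=0x41=65: acc |= 65<<7 -> acc=8369 shift=14
  byte[9]=0xB1 cont=1 payload=0x31=49: acc |= 49<<14 -> acc=811185 shift=21
  byte[10]=0x04 cont=0 payload=0x04=4: acc |= 4<<21 -> acc=9199793 shift=28 [end]
Varint 3: bytes[7:11] = B1 C1 B1 04 -> value 9199793 (4 byte(s))
  byte[11]=0x02 cont=0 payload=0x02=2: acc |= 2<<0 -> acc=2 shift=7 [end]
Varint 4: bytes[11:12] = 02 -> value 2 (1 byte(s))

Answer: 69376242 795127 9199793 2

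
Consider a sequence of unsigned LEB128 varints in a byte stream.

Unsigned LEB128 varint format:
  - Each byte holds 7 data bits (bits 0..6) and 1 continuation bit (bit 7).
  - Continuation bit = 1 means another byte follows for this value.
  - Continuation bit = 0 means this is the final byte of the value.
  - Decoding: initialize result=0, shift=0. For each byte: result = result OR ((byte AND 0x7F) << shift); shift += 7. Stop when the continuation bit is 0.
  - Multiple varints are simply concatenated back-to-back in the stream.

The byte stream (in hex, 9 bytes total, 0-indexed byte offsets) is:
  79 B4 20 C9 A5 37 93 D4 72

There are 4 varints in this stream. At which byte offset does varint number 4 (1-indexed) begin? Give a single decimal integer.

Answer: 6

Derivation:
  byte[0]=0x79 cont=0 payload=0x79=121: acc |= 121<<0 -> acc=121 shift=7 [end]
Varint 1: bytes[0:1] = 79 -> value 121 (1 byte(s))
  byte[1]=0xB4 cont=1 payload=0x34=52: acc |= 52<<0 -> acc=52 shift=7
  byte[2]=0x20 cont=0 payload=0x20=32: acc |= 32<<7 -> acc=4148 shift=14 [end]
Varint 2: bytes[1:3] = B4 20 -> value 4148 (2 byte(s))
  byte[3]=0xC9 cont=1 payload=0x49=73: acc |= 73<<0 -> acc=73 shift=7
  byte[4]=0xA5 cont=1 payload=0x25=37: acc |= 37<<7 -> acc=4809 shift=14
  byte[5]=0x37 cont=0 payload=0x37=55: acc |= 55<<14 -> acc=905929 shift=21 [end]
Varint 3: bytes[3:6] = C9 A5 37 -> value 905929 (3 byte(s))
  byte[6]=0x93 cont=1 payload=0x13=19: acc |= 19<<0 -> acc=19 shift=7
  byte[7]=0xD4 cont=1 payload=0x54=84: acc |= 84<<7 -> acc=10771 shift=14
  byte[8]=0x72 cont=0 payload=0x72=114: acc |= 114<<14 -> acc=1878547 shift=21 [end]
Varint 4: bytes[6:9] = 93 D4 72 -> value 1878547 (3 byte(s))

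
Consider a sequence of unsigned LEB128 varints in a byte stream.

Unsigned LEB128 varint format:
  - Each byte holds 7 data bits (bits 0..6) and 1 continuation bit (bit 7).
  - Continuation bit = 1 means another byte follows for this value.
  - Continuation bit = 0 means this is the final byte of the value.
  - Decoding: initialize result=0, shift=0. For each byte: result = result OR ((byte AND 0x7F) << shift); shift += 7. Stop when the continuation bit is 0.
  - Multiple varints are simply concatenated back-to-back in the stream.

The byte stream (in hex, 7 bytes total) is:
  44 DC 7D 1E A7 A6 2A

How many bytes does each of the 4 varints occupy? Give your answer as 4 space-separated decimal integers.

  byte[0]=0x44 cont=0 payload=0x44=68: acc |= 68<<0 -> acc=68 shift=7 [end]
Varint 1: bytes[0:1] = 44 -> value 68 (1 byte(s))
  byte[1]=0xDC cont=1 payload=0x5C=92: acc |= 92<<0 -> acc=92 shift=7
  byte[2]=0x7D cont=0 payload=0x7D=125: acc |= 125<<7 -> acc=16092 shift=14 [end]
Varint 2: bytes[1:3] = DC 7D -> value 16092 (2 byte(s))
  byte[3]=0x1E cont=0 payload=0x1E=30: acc |= 30<<0 -> acc=30 shift=7 [end]
Varint 3: bytes[3:4] = 1E -> value 30 (1 byte(s))
  byte[4]=0xA7 cont=1 payload=0x27=39: acc |= 39<<0 -> acc=39 shift=7
  byte[5]=0xA6 cont=1 payload=0x26=38: acc |= 38<<7 -> acc=4903 shift=14
  byte[6]=0x2A cont=0 payload=0x2A=42: acc |= 42<<14 -> acc=693031 shift=21 [end]
Varint 4: bytes[4:7] = A7 A6 2A -> value 693031 (3 byte(s))

Answer: 1 2 1 3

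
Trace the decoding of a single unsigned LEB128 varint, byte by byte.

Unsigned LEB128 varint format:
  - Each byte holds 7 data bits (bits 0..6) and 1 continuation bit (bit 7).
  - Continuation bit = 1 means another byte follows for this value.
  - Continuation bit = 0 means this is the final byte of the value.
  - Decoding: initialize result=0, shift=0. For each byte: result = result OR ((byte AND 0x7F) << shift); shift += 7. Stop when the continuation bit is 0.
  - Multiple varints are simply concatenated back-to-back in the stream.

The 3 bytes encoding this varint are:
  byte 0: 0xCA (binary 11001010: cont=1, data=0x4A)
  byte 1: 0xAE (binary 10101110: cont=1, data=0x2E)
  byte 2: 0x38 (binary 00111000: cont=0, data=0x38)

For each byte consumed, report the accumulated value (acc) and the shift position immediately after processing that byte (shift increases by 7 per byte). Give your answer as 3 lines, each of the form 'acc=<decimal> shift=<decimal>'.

byte 0=0xCA: payload=0x4A=74, contrib = 74<<0 = 74; acc -> 74, shift -> 7
byte 1=0xAE: payload=0x2E=46, contrib = 46<<7 = 5888; acc -> 5962, shift -> 14
byte 2=0x38: payload=0x38=56, contrib = 56<<14 = 917504; acc -> 923466, shift -> 21

Answer: acc=74 shift=7
acc=5962 shift=14
acc=923466 shift=21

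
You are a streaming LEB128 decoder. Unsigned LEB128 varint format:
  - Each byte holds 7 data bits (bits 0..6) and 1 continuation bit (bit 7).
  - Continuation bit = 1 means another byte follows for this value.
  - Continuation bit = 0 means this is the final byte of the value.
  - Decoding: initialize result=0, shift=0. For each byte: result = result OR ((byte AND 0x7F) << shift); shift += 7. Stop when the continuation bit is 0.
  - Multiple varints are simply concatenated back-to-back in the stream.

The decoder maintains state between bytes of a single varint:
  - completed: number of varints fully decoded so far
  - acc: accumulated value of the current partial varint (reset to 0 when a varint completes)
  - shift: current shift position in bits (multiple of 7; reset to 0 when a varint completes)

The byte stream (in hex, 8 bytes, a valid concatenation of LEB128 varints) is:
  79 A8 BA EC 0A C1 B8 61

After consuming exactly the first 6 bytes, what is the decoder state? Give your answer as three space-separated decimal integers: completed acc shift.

byte[0]=0x79 cont=0 payload=0x79: varint #1 complete (value=121); reset -> completed=1 acc=0 shift=0
byte[1]=0xA8 cont=1 payload=0x28: acc |= 40<<0 -> completed=1 acc=40 shift=7
byte[2]=0xBA cont=1 payload=0x3A: acc |= 58<<7 -> completed=1 acc=7464 shift=14
byte[3]=0xEC cont=1 payload=0x6C: acc |= 108<<14 -> completed=1 acc=1776936 shift=21
byte[4]=0x0A cont=0 payload=0x0A: varint #2 complete (value=22748456); reset -> completed=2 acc=0 shift=0
byte[5]=0xC1 cont=1 payload=0x41: acc |= 65<<0 -> completed=2 acc=65 shift=7

Answer: 2 65 7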